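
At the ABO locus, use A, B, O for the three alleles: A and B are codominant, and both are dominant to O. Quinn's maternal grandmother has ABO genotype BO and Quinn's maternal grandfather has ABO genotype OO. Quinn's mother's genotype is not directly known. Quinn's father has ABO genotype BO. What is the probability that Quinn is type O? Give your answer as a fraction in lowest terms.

3/8

Quinn's mother's ABO genotype from BO × OO: 1/2 BO, 1/2 OO.
Crossing each possibility with the father BO and summing P(type O): 1/2·1/4 + 1/2·1/2 = 3/8.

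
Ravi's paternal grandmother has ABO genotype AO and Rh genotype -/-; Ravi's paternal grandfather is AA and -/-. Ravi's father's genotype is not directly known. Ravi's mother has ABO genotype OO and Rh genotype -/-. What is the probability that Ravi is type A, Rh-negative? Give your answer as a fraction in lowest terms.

Ravi's father's ABO genotype from AO × AA: 1/2 AA, 1/2 AO.
Crossing each possibility with the mother OO and summing P(type A): 1/2·1 + 1/2·1/2 = 3/4.
Similarly for Rh via the father's Rh distribution: P(Rh-) = 1.
Independent loci: 3/4 × 1 = 3/4.

3/4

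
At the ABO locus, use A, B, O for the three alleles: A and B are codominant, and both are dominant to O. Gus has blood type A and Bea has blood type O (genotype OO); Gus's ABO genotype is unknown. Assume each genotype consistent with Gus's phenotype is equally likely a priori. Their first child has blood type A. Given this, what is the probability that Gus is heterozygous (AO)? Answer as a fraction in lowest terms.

1/3

Possible genotypes: Gus ∈ {AA, AO}; Bea ∈ {OO}.
Weight each parental genotype pair by prior × P(type-A child):
  AA × OO: posterior weight 2/3.
  AO × OO: posterior weight 1/3.
Sum the posterior weight over pairs where Gus is AO: 1/3.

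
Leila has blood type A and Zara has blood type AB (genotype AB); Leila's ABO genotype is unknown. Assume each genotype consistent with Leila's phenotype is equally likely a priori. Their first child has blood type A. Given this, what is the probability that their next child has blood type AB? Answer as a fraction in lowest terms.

Possible genotypes: Leila ∈ {AA, AO}; Zara ∈ {AB}.
Weight each parental genotype pair by prior × P(type-A child):
  AA × AB: posterior weight 1/2; P(next child type AB) = 1/2.
  AO × AB: posterior weight 1/2; P(next child type AB) = 1/4.
Weighted sum = 3/8.

3/8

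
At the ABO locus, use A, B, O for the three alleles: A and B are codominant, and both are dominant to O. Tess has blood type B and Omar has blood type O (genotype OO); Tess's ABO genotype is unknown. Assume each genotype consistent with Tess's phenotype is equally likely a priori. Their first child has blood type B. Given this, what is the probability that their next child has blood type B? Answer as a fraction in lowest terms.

5/6

Possible genotypes: Tess ∈ {BB, BO}; Omar ∈ {OO}.
Weight each parental genotype pair by prior × P(type-B child):
  BB × OO: posterior weight 2/3; P(next child type B) = 1.
  BO × OO: posterior weight 1/3; P(next child type B) = 1/2.
Weighted sum = 5/6.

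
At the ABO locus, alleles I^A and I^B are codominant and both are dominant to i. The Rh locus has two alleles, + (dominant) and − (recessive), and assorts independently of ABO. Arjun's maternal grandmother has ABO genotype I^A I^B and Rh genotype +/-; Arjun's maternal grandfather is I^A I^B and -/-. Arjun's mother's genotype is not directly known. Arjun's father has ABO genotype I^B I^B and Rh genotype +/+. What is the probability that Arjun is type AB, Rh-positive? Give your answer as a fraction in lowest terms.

Arjun's mother's ABO genotype from I^A I^B × I^A I^B: 1/4 I^A I^A, 1/2 I^A I^B, 1/4 I^B I^B.
Crossing each possibility with the father I^B I^B and summing P(type AB): 1/4·1 + 1/2·1/2 + 1/4·0 = 1/2.
Similarly for Rh via the mother's Rh distribution: P(Rh+) = 1.
Independent loci: 1/2 × 1 = 1/2.

1/2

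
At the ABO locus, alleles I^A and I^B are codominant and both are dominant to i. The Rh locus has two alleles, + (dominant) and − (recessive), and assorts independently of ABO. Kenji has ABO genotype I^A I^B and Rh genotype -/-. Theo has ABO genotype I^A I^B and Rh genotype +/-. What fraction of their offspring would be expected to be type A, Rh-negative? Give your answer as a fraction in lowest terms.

ABO cross I^A I^B × I^A I^B → offspring phenotypes: 1/4 A, 1/4 B, 1/2 AB.
Rh cross -/- × +/- → 1/2 Rh+, 1/2 Rh-.
Independent loci: P(type A, Rh-negative) = 1/4 × 1/2 = 1/8.

1/8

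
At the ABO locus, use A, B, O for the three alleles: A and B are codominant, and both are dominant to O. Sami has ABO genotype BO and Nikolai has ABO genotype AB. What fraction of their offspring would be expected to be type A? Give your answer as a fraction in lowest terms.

1/4

ABO cross BO × AB → offspring phenotypes: 1/4 A, 1/2 B, 1/4 AB.
So P(type A) = 1/4.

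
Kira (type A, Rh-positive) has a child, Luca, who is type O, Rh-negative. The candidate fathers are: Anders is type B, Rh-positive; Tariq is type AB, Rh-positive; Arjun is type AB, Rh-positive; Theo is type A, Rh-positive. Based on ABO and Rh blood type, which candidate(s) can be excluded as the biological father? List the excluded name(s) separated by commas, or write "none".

A candidate is excluded only if no genotype consistent with his phenotype could produce a type O, Rh-negative child with a type A, Rh-positive mother.
Tariq (type AB, Rh+): no genotype consistent with that phenotype can produce a type-O Rh- child with a type-A mother.
Arjun (type AB, Rh+): no genotype consistent with that phenotype can produce a type-O Rh- child with a type-A mother.

Tariq, Arjun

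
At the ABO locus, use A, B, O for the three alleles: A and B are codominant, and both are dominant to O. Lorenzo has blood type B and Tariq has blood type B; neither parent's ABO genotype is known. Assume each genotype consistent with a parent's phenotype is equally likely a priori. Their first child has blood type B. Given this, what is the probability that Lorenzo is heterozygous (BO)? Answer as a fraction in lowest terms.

7/15

Possible genotypes: Lorenzo ∈ {BB, BO}; Tariq ∈ {BB, BO}.
Weight each parental genotype pair by prior × P(type-B child):
  BB × BB: posterior weight 4/15.
  BB × BO: posterior weight 4/15.
  BO × BB: posterior weight 4/15.
  BO × BO: posterior weight 1/5.
Sum the posterior weight over pairs where Lorenzo is BO: 7/15.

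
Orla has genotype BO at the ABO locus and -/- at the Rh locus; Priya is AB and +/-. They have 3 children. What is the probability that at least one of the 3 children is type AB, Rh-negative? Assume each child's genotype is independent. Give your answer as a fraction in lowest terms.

ABO cross BO × AB → 1/4 A, 1/2 B, 1/4 AB.
Rh cross -/- × +/- → 1/2 Rh+, 1/2 Rh-; so P(type AB, Rh-negative) = 1/4 × 1/2 = 1/8 per child.
P(none) = (7/8)^3 = 343/512; P(at least one) = 1 − 343/512 = 169/512.

169/512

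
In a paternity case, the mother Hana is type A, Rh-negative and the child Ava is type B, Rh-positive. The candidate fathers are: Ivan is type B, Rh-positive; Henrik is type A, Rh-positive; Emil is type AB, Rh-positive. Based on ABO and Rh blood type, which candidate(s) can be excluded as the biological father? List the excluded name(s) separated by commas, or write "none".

A candidate is excluded only if no genotype consistent with his phenotype could produce a type B, Rh-positive child with a type A, Rh-negative mother.
Henrik (type A, Rh+): no genotype consistent with that phenotype can produce a type-B Rh+ child with a type-A mother.

Henrik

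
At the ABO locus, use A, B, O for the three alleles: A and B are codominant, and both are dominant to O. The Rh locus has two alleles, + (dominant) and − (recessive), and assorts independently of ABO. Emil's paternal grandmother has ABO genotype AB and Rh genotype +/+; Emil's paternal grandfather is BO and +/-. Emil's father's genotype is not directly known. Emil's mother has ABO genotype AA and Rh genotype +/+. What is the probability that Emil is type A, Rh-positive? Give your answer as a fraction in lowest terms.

1/2

Emil's father's ABO genotype from AB × BO: 1/4 AB, 1/4 AO, 1/4 BB, 1/4 BO.
Crossing each possibility with the mother AA and summing P(type A): 1/4·1/2 + 1/4·1 + 1/4·0 + 1/4·1/2 = 1/2.
Similarly for Rh via the father's Rh distribution: P(Rh+) = 1.
Independent loci: 1/2 × 1 = 1/2.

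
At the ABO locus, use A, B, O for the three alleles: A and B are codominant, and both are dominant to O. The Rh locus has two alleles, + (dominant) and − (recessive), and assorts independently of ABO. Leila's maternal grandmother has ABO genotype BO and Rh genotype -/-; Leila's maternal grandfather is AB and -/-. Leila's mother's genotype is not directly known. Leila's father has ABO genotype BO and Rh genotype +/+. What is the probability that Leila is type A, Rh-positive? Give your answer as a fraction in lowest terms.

Leila's mother's ABO genotype from BO × AB: 1/4 AB, 1/4 AO, 1/4 BB, 1/4 BO.
Crossing each possibility with the father BO and summing P(type A): 1/4·1/4 + 1/4·1/4 + 1/4·0 + 1/4·0 = 1/8.
Similarly for Rh via the mother's Rh distribution: P(Rh+) = 1.
Independent loci: 1/8 × 1 = 1/8.

1/8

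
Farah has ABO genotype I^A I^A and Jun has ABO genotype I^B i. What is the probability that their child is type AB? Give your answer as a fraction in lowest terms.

ABO cross I^A I^A × I^B i → offspring phenotypes: 1/2 A, 1/2 AB.
So P(type AB) = 1/2.

1/2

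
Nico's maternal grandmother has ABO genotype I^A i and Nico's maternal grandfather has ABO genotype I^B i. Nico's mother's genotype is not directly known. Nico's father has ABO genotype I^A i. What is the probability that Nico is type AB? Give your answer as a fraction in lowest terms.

1/8

Nico's mother's ABO genotype from I^A i × I^B i: 1/4 I^A I^B, 1/4 I^A i, 1/4 I^B i, 1/4 i i.
Crossing each possibility with the father I^A i and summing P(type AB): 1/4·1/4 + 1/4·0 + 1/4·1/4 + 1/4·0 = 1/8.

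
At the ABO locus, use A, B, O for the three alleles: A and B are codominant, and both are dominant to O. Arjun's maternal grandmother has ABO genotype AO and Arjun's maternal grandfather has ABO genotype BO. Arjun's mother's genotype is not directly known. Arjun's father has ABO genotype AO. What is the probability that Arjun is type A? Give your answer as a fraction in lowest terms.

1/2

Arjun's mother's ABO genotype from AO × BO: 1/4 AB, 1/4 AO, 1/4 BO, 1/4 OO.
Crossing each possibility with the father AO and summing P(type A): 1/4·1/2 + 1/4·3/4 + 1/4·1/4 + 1/4·1/2 = 1/2.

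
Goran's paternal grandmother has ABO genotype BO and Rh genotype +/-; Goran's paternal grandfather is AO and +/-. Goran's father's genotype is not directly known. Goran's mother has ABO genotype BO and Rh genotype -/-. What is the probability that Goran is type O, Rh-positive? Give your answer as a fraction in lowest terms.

Goran's father's ABO genotype from BO × AO: 1/4 AB, 1/4 AO, 1/4 BO, 1/4 OO.
Crossing each possibility with the mother BO and summing P(type O): 1/4·0 + 1/4·1/4 + 1/4·1/4 + 1/4·1/2 = 1/4.
Similarly for Rh via the father's Rh distribution: P(Rh+) = 1/2.
Independent loci: 1/4 × 1/2 = 1/8.

1/8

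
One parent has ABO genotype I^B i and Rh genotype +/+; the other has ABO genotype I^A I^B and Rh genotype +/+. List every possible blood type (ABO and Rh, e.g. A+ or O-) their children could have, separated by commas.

A+, B+, AB+

Gametes from I^B i × I^A I^B give offspring ABO genotypes I^A I^B, I^A i, I^B I^B, I^B i, i.e. phenotypes A, B, AB.
Rh cross +/+ × +/+ → phenotypes Rh+.
Combining independently: A+, B+, AB+.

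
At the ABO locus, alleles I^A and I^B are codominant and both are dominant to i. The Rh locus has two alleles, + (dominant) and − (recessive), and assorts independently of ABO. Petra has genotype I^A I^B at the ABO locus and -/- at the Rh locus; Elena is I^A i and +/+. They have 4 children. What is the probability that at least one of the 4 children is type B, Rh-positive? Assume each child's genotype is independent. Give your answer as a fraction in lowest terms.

ABO cross I^A I^B × I^A i → 1/2 A, 1/4 B, 1/4 AB.
Rh cross -/- × +/+ → 1 Rh+; so P(type B, Rh-positive) = 1/4 × 1 = 1/4 per child.
P(none) = (3/4)^4 = 81/256; P(at least one) = 1 − 81/256 = 175/256.

175/256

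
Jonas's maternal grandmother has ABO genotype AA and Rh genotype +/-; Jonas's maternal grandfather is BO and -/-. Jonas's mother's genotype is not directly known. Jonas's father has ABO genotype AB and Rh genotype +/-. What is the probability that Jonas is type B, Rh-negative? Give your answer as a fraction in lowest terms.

Jonas's mother's ABO genotype from AA × BO: 1/2 AB, 1/2 AO.
Crossing each possibility with the father AB and summing P(type B): 1/2·1/4 + 1/2·1/4 = 1/4.
Similarly for Rh via the mother's Rh distribution: P(Rh-) = 3/8.
Independent loci: 1/4 × 3/8 = 3/32.

3/32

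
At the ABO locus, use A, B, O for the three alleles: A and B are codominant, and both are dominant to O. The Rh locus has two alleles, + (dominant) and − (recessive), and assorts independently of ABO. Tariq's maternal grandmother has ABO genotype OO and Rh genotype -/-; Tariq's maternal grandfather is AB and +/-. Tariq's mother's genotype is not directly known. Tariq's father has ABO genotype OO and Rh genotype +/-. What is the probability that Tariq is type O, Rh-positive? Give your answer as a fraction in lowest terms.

Tariq's mother's ABO genotype from OO × AB: 1/2 AO, 1/2 BO.
Crossing each possibility with the father OO and summing P(type O): 1/2·1/2 + 1/2·1/2 = 1/2.
Similarly for Rh via the mother's Rh distribution: P(Rh+) = 5/8.
Independent loci: 1/2 × 5/8 = 5/16.

5/16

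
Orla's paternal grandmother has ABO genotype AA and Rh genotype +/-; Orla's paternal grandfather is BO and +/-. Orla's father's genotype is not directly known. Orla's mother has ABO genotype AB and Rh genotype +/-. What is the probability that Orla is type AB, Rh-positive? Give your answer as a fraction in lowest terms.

Orla's father's ABO genotype from AA × BO: 1/2 AB, 1/2 AO.
Crossing each possibility with the mother AB and summing P(type AB): 1/2·1/2 + 1/2·1/4 = 3/8.
Similarly for Rh via the father's Rh distribution: P(Rh+) = 3/4.
Independent loci: 3/8 × 3/4 = 9/32.

9/32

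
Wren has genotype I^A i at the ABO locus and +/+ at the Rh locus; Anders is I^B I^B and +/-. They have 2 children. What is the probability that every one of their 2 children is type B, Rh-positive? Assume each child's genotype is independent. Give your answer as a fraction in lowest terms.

ABO cross I^A i × I^B I^B → 1/2 B, 1/2 AB.
Rh cross +/+ × +/- → 1 Rh+; so P(type B, Rh-positive) = 1/2 × 1 = 1/2 per child.
All 2 independent: (1/2)^2 = 1/4.

1/4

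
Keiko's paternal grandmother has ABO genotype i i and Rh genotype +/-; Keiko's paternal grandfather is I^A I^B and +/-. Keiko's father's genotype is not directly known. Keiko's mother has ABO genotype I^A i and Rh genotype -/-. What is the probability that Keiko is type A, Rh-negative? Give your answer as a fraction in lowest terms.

1/4

Keiko's father's ABO genotype from i i × I^A I^B: 1/2 I^A i, 1/2 I^B i.
Crossing each possibility with the mother I^A i and summing P(type A): 1/2·3/4 + 1/2·1/4 = 1/2.
Similarly for Rh via the father's Rh distribution: P(Rh-) = 1/2.
Independent loci: 1/2 × 1/2 = 1/4.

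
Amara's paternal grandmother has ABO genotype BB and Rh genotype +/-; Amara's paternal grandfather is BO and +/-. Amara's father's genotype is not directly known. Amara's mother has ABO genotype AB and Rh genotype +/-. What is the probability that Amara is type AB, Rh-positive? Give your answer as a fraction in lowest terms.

9/32

Amara's father's ABO genotype from BB × BO: 1/2 BB, 1/2 BO.
Crossing each possibility with the mother AB and summing P(type AB): 1/2·1/2 + 1/2·1/4 = 3/8.
Similarly for Rh via the father's Rh distribution: P(Rh+) = 3/4.
Independent loci: 3/8 × 3/4 = 9/32.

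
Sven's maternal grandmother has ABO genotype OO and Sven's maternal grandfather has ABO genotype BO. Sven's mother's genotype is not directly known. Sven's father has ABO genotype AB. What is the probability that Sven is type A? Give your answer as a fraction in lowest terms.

Sven's mother's ABO genotype from OO × BO: 1/2 BO, 1/2 OO.
Crossing each possibility with the father AB and summing P(type A): 1/2·1/4 + 1/2·1/2 = 3/8.

3/8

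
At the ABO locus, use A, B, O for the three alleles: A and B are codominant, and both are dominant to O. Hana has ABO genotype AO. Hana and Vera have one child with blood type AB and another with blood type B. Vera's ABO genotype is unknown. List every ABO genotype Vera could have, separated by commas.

For each candidate genotype of Vera, check whether crossing it with AO can produce every observed child phenotype.
  AA → possible child types {A} ✗
  AB → possible child types {A, B, AB} ✓
  AO → possible child types {O, A} ✗
  BB → possible child types {B, AB} ✓
  BO → possible child types {O, A, B, AB} ✓
  OO → possible child types {O, A} ✗

AB, BB, BO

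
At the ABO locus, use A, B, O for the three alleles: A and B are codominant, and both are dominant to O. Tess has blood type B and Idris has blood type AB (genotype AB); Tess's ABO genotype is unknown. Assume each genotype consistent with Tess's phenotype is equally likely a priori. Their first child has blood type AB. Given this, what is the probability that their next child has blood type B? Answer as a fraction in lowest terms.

Possible genotypes: Tess ∈ {BB, BO}; Idris ∈ {AB}.
Weight each parental genotype pair by prior × P(type-AB child):
  BB × AB: posterior weight 2/3; P(next child type B) = 1/2.
  BO × AB: posterior weight 1/3; P(next child type B) = 1/2.
Weighted sum = 1/2.

1/2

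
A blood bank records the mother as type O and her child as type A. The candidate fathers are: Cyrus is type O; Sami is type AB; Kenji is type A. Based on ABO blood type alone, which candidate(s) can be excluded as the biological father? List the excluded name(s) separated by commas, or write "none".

Cyrus

A candidate is excluded only if no genotype consistent with his phenotype could produce a type A child with a type O mother.
Cyrus (type O): no genotype consistent with that phenotype can produce a type-A child with a type-O mother.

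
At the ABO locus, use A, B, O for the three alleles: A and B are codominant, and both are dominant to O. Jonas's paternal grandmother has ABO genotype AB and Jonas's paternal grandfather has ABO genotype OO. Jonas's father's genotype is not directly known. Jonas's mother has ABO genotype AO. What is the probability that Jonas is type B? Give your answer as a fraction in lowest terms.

1/8

Jonas's father's ABO genotype from AB × OO: 1/2 AO, 1/2 BO.
Crossing each possibility with the mother AO and summing P(type B): 1/2·0 + 1/2·1/4 = 1/8.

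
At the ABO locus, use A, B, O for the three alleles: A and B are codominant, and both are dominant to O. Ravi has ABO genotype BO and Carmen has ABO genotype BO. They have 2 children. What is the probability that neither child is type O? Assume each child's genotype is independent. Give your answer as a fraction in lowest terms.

9/16

ABO cross BO × BO → 1/4 O, 3/4 B.
So P(type O) = 1/4 per child.
P(not type O) = 3/4 for one child; (3/4)^2 = 9/16.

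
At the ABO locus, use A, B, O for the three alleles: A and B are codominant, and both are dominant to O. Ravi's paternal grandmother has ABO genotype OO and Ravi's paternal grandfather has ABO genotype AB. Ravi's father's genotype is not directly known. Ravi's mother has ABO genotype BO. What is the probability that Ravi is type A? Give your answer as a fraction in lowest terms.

Ravi's father's ABO genotype from OO × AB: 1/2 AO, 1/2 BO.
Crossing each possibility with the mother BO and summing P(type A): 1/2·1/4 + 1/2·0 = 1/8.

1/8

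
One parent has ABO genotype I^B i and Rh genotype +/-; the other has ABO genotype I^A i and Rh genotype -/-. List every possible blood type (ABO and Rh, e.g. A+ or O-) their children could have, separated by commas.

Gametes from I^B i × I^A i give offspring ABO genotypes I^A I^B, I^A i, I^B i, i i, i.e. phenotypes O, A, B, AB.
Rh cross +/- × -/- → phenotypes Rh+, Rh-.
Combining independently: O+, O-, A+, A-, B+, B-, AB+, AB-.

O+, O-, A+, A-, B+, B-, AB+, AB-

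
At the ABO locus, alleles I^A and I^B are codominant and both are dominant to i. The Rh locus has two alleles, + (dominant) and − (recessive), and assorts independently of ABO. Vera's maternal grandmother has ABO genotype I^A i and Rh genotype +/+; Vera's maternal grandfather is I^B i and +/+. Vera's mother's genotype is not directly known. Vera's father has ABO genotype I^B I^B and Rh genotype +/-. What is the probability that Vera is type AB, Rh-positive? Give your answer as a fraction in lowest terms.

1/4

Vera's mother's ABO genotype from I^A i × I^B i: 1/4 I^A I^B, 1/4 I^A i, 1/4 I^B i, 1/4 i i.
Crossing each possibility with the father I^B I^B and summing P(type AB): 1/4·1/2 + 1/4·1/2 + 1/4·0 + 1/4·0 = 1/4.
Similarly for Rh via the mother's Rh distribution: P(Rh+) = 1.
Independent loci: 1/4 × 1 = 1/4.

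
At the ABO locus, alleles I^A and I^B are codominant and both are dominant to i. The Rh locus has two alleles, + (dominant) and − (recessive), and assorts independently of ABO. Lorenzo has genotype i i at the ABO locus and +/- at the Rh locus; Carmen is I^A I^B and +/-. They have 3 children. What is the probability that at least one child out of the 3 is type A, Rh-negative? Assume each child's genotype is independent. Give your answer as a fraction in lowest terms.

ABO cross i i × I^A I^B → 1/2 A, 1/2 B.
Rh cross +/- × +/- → 3/4 Rh+, 1/4 Rh-; so P(type A, Rh-negative) = 1/2 × 1/4 = 1/8 per child.
P(none) = (7/8)^3 = 343/512; P(at least one) = 1 − 343/512 = 169/512.

169/512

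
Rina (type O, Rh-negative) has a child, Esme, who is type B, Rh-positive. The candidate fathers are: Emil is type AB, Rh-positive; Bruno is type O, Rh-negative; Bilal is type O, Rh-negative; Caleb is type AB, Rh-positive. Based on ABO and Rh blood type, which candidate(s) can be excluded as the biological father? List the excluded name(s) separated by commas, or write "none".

Bruno, Bilal

A candidate is excluded only if no genotype consistent with his phenotype could produce a type B, Rh-positive child with a type O, Rh-negative mother.
Bruno (type O, Rh-): no genotype consistent with that phenotype can produce a type-B Rh+ child with a type-O mother.
Bilal (type O, Rh-): no genotype consistent with that phenotype can produce a type-B Rh+ child with a type-O mother.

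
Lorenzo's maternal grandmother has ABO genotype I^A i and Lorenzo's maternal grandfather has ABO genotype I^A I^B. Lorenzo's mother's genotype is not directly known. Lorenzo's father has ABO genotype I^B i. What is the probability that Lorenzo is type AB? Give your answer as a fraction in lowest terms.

1/4

Lorenzo's mother's ABO genotype from I^A i × I^A I^B: 1/4 I^A I^A, 1/4 I^A I^B, 1/4 I^A i, 1/4 I^B i.
Crossing each possibility with the father I^B i and summing P(type AB): 1/4·1/2 + 1/4·1/4 + 1/4·1/4 + 1/4·0 = 1/4.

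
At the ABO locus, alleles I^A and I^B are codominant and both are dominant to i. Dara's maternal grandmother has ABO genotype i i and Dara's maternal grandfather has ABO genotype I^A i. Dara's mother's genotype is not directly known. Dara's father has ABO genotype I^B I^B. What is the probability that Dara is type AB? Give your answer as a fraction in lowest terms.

Dara's mother's ABO genotype from i i × I^A i: 1/2 I^A i, 1/2 i i.
Crossing each possibility with the father I^B I^B and summing P(type AB): 1/2·1/2 + 1/2·0 = 1/4.

1/4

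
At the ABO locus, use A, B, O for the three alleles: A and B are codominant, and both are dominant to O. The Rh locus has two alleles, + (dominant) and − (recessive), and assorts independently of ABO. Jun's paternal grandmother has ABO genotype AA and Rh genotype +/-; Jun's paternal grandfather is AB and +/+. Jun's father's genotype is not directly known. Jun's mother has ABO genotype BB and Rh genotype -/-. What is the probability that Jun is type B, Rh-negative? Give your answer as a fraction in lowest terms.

1/16

Jun's father's ABO genotype from AA × AB: 1/2 AA, 1/2 AB.
Crossing each possibility with the mother BB and summing P(type B): 1/2·0 + 1/2·1/2 = 1/4.
Similarly for Rh via the father's Rh distribution: P(Rh-) = 1/4.
Independent loci: 1/4 × 1/4 = 1/16.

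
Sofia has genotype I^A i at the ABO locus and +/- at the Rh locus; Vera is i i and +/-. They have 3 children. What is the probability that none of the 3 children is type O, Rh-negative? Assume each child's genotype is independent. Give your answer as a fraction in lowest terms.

ABO cross I^A i × i i → 1/2 O, 1/2 A.
Rh cross +/- × +/- → 3/4 Rh+, 1/4 Rh-; so P(type O, Rh-negative) = 1/2 × 1/4 = 1/8 per child.
P(not type O, Rh-negative) = 7/8 for one child; (7/8)^3 = 343/512.

343/512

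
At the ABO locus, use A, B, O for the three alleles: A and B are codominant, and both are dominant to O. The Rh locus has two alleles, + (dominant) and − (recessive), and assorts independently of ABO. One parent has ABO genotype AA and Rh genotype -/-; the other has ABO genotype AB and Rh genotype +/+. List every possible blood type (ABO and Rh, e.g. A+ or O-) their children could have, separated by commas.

A+, AB+

Gametes from AA × AB give offspring ABO genotypes AA, AB, i.e. phenotypes A, AB.
Rh cross -/- × +/+ → phenotypes Rh+.
Combining independently: A+, AB+.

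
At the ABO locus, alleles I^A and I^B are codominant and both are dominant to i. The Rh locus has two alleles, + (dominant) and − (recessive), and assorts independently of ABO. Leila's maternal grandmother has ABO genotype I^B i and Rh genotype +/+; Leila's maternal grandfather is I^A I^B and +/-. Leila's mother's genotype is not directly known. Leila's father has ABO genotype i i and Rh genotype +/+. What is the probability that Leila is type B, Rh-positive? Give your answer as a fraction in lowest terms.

1/2

Leila's mother's ABO genotype from I^B i × I^A I^B: 1/4 I^A I^B, 1/4 I^A i, 1/4 I^B I^B, 1/4 I^B i.
Crossing each possibility with the father i i and summing P(type B): 1/4·1/2 + 1/4·0 + 1/4·1 + 1/4·1/2 = 1/2.
Similarly for Rh via the mother's Rh distribution: P(Rh+) = 1.
Independent loci: 1/2 × 1 = 1/2.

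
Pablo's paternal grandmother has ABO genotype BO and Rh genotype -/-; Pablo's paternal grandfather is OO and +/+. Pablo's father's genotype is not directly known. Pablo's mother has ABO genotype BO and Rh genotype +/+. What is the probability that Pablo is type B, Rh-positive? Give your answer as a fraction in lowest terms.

Pablo's father's ABO genotype from BO × OO: 1/2 BO, 1/2 OO.
Crossing each possibility with the mother BO and summing P(type B): 1/2·3/4 + 1/2·1/2 = 5/8.
Similarly for Rh via the father's Rh distribution: P(Rh+) = 1.
Independent loci: 5/8 × 1 = 5/8.

5/8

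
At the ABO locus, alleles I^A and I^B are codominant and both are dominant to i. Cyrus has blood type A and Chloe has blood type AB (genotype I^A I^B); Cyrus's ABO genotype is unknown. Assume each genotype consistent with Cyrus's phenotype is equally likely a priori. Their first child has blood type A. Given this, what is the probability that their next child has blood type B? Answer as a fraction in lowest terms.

1/8

Possible genotypes: Cyrus ∈ {I^A I^A, I^A i}; Chloe ∈ {I^A I^B}.
Weight each parental genotype pair by prior × P(type-A child):
  I^A I^A × I^A I^B: posterior weight 1/2; P(next child type B) = 0.
  I^A i × I^A I^B: posterior weight 1/2; P(next child type B) = 1/4.
Weighted sum = 1/8.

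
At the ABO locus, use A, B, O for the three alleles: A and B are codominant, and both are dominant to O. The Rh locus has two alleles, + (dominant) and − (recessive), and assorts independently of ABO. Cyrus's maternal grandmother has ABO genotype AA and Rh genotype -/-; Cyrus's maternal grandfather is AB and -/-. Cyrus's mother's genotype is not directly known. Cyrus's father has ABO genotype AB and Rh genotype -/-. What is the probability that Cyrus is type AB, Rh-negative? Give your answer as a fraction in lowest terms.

1/2

Cyrus's mother's ABO genotype from AA × AB: 1/2 AA, 1/2 AB.
Crossing each possibility with the father AB and summing P(type AB): 1/2·1/2 + 1/2·1/2 = 1/2.
Similarly for Rh via the mother's Rh distribution: P(Rh-) = 1.
Independent loci: 1/2 × 1 = 1/2.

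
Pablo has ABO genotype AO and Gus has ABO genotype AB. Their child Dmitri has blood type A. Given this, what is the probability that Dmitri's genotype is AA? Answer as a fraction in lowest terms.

Cross AO × AB → 1/4 AA, 1/4 AB, 1/4 AO, 1/4 BO.
Type-A genotypes among offspring: AA (1/4), AO (1/4); total 1/2.
P(AA | type A) = (1/4) / (1/2) = 1/2.

1/2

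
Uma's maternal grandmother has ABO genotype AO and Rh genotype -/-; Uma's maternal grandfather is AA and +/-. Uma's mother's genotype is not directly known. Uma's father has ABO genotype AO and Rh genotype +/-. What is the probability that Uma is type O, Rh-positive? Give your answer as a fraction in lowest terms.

Uma's mother's ABO genotype from AO × AA: 1/2 AA, 1/2 AO.
Crossing each possibility with the father AO and summing P(type O): 1/2·0 + 1/2·1/4 = 1/8.
Similarly for Rh via the mother's Rh distribution: P(Rh+) = 5/8.
Independent loci: 1/8 × 5/8 = 5/64.

5/64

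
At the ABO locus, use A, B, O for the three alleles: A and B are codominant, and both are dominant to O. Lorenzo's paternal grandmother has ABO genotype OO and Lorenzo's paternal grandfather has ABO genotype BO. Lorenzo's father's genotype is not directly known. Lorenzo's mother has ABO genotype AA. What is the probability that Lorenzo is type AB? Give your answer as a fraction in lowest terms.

Lorenzo's father's ABO genotype from OO × BO: 1/2 BO, 1/2 OO.
Crossing each possibility with the mother AA and summing P(type AB): 1/2·1/2 + 1/2·0 = 1/4.

1/4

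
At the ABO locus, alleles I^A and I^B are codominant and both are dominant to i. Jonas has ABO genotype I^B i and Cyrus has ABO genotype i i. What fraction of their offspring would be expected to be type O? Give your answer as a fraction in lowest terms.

1/2

ABO cross I^B i × i i → offspring phenotypes: 1/2 O, 1/2 B.
So P(type O) = 1/2.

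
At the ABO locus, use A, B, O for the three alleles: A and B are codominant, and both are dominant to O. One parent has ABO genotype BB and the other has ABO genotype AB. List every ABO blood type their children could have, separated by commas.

Gametes from BB × AB give offspring ABO genotypes AB, BB, i.e. phenotypes B, AB.

B, AB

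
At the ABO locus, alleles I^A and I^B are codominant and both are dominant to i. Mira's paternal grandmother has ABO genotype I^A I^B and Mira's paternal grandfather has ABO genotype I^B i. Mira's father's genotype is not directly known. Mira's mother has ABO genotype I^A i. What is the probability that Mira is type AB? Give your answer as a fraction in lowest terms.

Mira's father's ABO genotype from I^A I^B × I^B i: 1/4 I^A I^B, 1/4 I^A i, 1/4 I^B I^B, 1/4 I^B i.
Crossing each possibility with the mother I^A i and summing P(type AB): 1/4·1/4 + 1/4·0 + 1/4·1/2 + 1/4·1/4 = 1/4.

1/4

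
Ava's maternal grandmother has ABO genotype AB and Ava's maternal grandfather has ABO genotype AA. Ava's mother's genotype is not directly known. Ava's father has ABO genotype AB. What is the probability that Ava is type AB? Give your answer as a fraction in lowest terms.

Ava's mother's ABO genotype from AB × AA: 1/2 AA, 1/2 AB.
Crossing each possibility with the father AB and summing P(type AB): 1/2·1/2 + 1/2·1/2 = 1/2.

1/2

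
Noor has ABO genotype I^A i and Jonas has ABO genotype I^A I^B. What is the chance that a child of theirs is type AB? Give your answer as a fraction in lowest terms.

ABO cross I^A i × I^A I^B → offspring phenotypes: 1/2 A, 1/4 B, 1/4 AB.
So P(type AB) = 1/4.

1/4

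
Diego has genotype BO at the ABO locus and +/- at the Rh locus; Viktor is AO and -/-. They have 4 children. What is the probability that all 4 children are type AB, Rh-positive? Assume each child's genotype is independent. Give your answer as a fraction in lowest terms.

ABO cross BO × AO → 1/4 O, 1/4 A, 1/4 B, 1/4 AB.
Rh cross +/- × -/- → 1/2 Rh+, 1/2 Rh-; so P(type AB, Rh-positive) = 1/4 × 1/2 = 1/8 per child.
All 4 independent: (1/8)^4 = 1/4096.

1/4096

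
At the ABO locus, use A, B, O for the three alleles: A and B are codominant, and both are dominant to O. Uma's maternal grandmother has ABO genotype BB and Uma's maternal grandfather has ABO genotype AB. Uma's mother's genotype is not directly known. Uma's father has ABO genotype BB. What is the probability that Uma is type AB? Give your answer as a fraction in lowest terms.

Uma's mother's ABO genotype from BB × AB: 1/2 AB, 1/2 BB.
Crossing each possibility with the father BB and summing P(type AB): 1/2·1/2 + 1/2·0 = 1/4.

1/4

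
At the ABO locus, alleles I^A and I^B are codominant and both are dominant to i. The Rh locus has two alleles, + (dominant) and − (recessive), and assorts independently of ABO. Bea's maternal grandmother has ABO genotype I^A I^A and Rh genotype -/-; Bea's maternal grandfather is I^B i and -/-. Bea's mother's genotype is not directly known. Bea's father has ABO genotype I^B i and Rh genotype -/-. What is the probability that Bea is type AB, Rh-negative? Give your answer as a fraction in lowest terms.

1/4

Bea's mother's ABO genotype from I^A I^A × I^B i: 1/2 I^A I^B, 1/2 I^A i.
Crossing each possibility with the father I^B i and summing P(type AB): 1/2·1/4 + 1/2·1/4 = 1/4.
Similarly for Rh via the mother's Rh distribution: P(Rh-) = 1.
Independent loci: 1/4 × 1 = 1/4.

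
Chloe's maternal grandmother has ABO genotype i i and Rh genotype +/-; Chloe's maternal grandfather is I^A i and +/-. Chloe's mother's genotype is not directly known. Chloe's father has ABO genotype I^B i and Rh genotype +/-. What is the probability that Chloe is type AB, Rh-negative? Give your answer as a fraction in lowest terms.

Chloe's mother's ABO genotype from i i × I^A i: 1/2 I^A i, 1/2 i i.
Crossing each possibility with the father I^B i and summing P(type AB): 1/2·1/4 + 1/2·0 = 1/8.
Similarly for Rh via the mother's Rh distribution: P(Rh-) = 1/4.
Independent loci: 1/8 × 1/4 = 1/32.

1/32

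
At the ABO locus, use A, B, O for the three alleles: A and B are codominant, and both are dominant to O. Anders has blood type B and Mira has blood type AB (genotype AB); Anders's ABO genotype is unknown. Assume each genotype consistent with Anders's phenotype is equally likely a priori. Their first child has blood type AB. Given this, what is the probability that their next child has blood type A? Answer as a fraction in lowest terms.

Possible genotypes: Anders ∈ {BB, BO}; Mira ∈ {AB}.
Weight each parental genotype pair by prior × P(type-AB child):
  BB × AB: posterior weight 2/3; P(next child type A) = 0.
  BO × AB: posterior weight 1/3; P(next child type A) = 1/4.
Weighted sum = 1/12.

1/12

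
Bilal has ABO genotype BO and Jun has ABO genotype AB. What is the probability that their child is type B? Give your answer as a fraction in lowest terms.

1/2

ABO cross BO × AB → offspring phenotypes: 1/4 A, 1/2 B, 1/4 AB.
So P(type B) = 1/2.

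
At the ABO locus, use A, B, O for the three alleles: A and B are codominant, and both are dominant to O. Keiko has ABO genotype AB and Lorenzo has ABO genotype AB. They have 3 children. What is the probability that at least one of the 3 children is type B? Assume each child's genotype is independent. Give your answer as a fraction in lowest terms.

ABO cross AB × AB → 1/4 A, 1/4 B, 1/2 AB.
So P(type B) = 1/4 per child.
P(none) = (3/4)^3 = 27/64; P(at least one) = 1 − 27/64 = 37/64.

37/64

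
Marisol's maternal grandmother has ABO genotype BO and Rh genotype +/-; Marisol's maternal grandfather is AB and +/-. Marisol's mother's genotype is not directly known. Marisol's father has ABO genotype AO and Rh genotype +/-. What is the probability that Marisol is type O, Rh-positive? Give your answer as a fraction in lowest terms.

Marisol's mother's ABO genotype from BO × AB: 1/4 AB, 1/4 AO, 1/4 BB, 1/4 BO.
Crossing each possibility with the father AO and summing P(type O): 1/4·0 + 1/4·1/4 + 1/4·0 + 1/4·1/4 = 1/8.
Similarly for Rh via the mother's Rh distribution: P(Rh+) = 3/4.
Independent loci: 1/8 × 3/4 = 3/32.

3/32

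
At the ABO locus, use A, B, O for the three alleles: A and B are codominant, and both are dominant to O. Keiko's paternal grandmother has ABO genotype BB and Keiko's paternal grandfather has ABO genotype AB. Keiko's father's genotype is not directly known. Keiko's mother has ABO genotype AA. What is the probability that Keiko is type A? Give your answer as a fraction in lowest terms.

1/4

Keiko's father's ABO genotype from BB × AB: 1/2 AB, 1/2 BB.
Crossing each possibility with the mother AA and summing P(type A): 1/2·1/2 + 1/2·0 = 1/4.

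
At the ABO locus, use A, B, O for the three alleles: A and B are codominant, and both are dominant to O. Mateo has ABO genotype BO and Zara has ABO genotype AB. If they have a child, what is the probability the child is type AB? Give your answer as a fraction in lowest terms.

ABO cross BO × AB → offspring phenotypes: 1/4 A, 1/2 B, 1/4 AB.
So P(type AB) = 1/4.

1/4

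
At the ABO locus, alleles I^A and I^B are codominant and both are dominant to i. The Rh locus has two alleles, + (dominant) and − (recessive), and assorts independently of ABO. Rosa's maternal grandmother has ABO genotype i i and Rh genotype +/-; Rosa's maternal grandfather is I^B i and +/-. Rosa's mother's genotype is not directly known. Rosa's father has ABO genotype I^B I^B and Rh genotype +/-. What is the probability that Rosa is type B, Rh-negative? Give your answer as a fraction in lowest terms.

Rosa's mother's ABO genotype from i i × I^B i: 1/2 I^B i, 1/2 i i.
Crossing each possibility with the father I^B I^B and summing P(type B): 1/2·1 + 1/2·1 = 1.
Similarly for Rh via the mother's Rh distribution: P(Rh-) = 1/4.
Independent loci: 1 × 1/4 = 1/4.

1/4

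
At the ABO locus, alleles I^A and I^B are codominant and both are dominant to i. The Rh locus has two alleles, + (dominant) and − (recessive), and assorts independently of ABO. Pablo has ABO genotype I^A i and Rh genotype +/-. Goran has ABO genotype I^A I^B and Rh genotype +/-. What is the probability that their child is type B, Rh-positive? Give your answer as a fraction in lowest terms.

ABO cross I^A i × I^A I^B → offspring phenotypes: 1/2 A, 1/4 B, 1/4 AB.
Rh cross +/- × +/- → 3/4 Rh+, 1/4 Rh-.
Independent loci: P(type B, Rh-positive) = 1/4 × 3/4 = 3/16.

3/16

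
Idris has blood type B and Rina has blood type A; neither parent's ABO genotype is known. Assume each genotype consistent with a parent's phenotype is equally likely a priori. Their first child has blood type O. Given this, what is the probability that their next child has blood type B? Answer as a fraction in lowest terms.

1/4

Possible genotypes: Idris ∈ {I^B I^B, I^B i}; Rina ∈ {I^A I^A, I^A i}.
Weight each parental genotype pair by prior × P(type-O child):
  I^B i × I^A i: posterior weight 1; P(next child type B) = 1/4.
Weighted sum = 1/4.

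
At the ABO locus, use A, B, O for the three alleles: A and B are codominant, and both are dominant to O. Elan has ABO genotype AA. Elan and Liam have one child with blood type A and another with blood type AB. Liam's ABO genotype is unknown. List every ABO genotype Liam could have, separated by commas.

For each candidate genotype of Liam, check whether crossing it with AA can produce every observed child phenotype.
  AA → possible child types {A} ✗
  AB → possible child types {A, AB} ✓
  AO → possible child types {A} ✗
  BB → possible child types {AB} ✗
  BO → possible child types {A, AB} ✓
  OO → possible child types {A} ✗

AB, BO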